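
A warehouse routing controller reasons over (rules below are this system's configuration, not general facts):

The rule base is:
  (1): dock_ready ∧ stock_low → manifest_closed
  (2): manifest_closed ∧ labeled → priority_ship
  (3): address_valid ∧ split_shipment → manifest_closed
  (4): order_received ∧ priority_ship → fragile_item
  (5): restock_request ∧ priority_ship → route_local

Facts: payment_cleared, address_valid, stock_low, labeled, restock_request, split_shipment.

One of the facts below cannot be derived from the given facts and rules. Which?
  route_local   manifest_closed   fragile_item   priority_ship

fragile_item

Round 1: (3) [address_valid ∧ split_shipment → manifest_closed]. New: manifest_closed.
Round 2: (2) [manifest_closed ∧ labeled → priority_ship]. New: priority_ship.
Round 3: (5) [restock_request ∧ priority_ship → route_local]. New: route_local.
Derived: manifest_closed (round 1), route_local (round 3), priority_ship (round 2). fragile_item never appears in any round.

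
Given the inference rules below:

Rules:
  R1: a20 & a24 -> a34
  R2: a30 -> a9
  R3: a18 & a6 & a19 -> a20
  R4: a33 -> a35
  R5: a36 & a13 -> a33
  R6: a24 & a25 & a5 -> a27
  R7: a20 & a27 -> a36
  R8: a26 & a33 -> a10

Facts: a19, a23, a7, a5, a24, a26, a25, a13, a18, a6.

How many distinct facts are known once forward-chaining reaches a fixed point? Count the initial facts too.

[1] R3 [a18 & a6 & a19 -> a20]; R6 [a24 & a25 & a5 -> a27]. ⇒ new: a20, a27.
[2] R1 [a20 & a24 -> a34]; R7 [a20 & a27 -> a36]. ⇒ new: a34, a36.
[3] R5 [a36 & a13 -> a33]. ⇒ new: a33.
[4] R4 [a33 -> a35]; R8 [a26 & a33 -> a10]. ⇒ new: a35, a10.
Closure: {a10, a13, a18, a19, a20, a23, a24, a25, a26, a27, a33, a34, a35, a36, a5, a6, a7} — 17 facts.

17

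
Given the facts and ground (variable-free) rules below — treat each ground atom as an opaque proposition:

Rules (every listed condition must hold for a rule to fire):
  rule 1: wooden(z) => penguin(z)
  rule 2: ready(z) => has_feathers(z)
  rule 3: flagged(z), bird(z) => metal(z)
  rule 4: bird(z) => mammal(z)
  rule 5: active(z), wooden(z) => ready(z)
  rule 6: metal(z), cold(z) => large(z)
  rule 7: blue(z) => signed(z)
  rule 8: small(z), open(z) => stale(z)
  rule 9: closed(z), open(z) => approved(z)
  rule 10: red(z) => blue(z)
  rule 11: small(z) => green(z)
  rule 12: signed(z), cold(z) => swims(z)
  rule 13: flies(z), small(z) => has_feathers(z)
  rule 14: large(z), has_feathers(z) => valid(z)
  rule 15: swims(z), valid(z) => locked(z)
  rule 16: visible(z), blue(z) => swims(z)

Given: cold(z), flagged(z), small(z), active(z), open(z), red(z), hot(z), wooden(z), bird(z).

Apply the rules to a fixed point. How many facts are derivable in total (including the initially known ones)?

22

Round 1: rule 1 [wooden(z) => penguin(z)]; rule 3 [flagged(z), bird(z) => metal(z)]; rule 4 [bird(z) => mammal(z)]; rule 5 [active(z), wooden(z) => ready(z)]; rule 8 [small(z), open(z) => stale(z)]; rule 10 [red(z) => blue(z)]; rule 11 [small(z) => green(z)]. New: penguin(z), metal(z), mammal(z), ready(z), stale(z), blue(z), green(z).
Round 2: rule 2 [ready(z) => has_feathers(z)]; rule 6 [metal(z), cold(z) => large(z)]; rule 7 [blue(z) => signed(z)]. New: has_feathers(z), large(z), signed(z).
Round 3: rule 12 [signed(z), cold(z) => swims(z)]; rule 14 [large(z), has_feathers(z) => valid(z)]. New: swims(z), valid(z).
Round 4: rule 15 [swims(z), valid(z) => locked(z)]. New: locked(z).
Closure: {active(z), bird(z), blue(z), cold(z), flagged(z), green(z), has_feathers(z), hot(z), large(z), locked(z), mammal(z), metal(z), open(z), penguin(z), ready(z), red(z), signed(z), small(z), stale(z), swims(z), valid(z), wooden(z)} — 22 facts.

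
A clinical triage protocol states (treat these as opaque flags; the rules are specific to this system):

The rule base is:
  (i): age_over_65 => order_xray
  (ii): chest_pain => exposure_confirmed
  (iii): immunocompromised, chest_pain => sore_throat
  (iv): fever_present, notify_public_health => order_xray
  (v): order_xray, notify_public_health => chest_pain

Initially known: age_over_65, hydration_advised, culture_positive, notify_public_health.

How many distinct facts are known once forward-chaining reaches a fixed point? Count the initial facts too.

Round 1: (i) [age_over_65 => order_xray]. New: order_xray.
Round 2: (v) [order_xray, notify_public_health => chest_pain]. New: chest_pain.
Round 3: (ii) [chest_pain => exposure_confirmed]. New: exposure_confirmed.
Closure: {age_over_65, chest_pain, culture_positive, exposure_confirmed, hydration_advised, notify_public_health, order_xray} — 7 facts.

7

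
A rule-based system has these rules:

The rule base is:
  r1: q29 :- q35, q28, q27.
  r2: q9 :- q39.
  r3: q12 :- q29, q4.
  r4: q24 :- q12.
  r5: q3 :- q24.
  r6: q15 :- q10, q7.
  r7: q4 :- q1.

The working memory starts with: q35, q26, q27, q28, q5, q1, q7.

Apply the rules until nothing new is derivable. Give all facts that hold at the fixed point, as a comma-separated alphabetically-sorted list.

q1, q12, q24, q26, q27, q28, q29, q3, q35, q4, q5, q7

[1] r1 [q29 :- q35, q28, q27.]; r7 [q4 :- q1.]. ⇒ new: q29, q4.
[2] r3 [q12 :- q29, q4.]. ⇒ new: q12.
[3] r4 [q24 :- q12.]. ⇒ new: q24.
[4] r5 [q3 :- q24.]. ⇒ new: q3.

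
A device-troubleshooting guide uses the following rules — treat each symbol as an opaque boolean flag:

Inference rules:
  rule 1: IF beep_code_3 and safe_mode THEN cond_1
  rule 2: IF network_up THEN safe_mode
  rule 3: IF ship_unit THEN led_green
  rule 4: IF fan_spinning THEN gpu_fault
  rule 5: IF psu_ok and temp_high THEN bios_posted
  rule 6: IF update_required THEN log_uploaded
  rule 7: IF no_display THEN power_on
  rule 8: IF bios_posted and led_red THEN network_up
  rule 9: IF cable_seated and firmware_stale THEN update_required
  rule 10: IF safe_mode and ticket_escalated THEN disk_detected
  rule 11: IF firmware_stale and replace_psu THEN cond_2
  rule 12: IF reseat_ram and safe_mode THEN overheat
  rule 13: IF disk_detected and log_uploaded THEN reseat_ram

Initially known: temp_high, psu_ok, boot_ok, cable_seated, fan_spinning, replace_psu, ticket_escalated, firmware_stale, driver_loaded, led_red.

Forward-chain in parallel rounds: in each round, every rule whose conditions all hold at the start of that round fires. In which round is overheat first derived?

6

Round 1 — rule 4, rule 5, rule 9, rule 11, derive gpu_fault, bios_posted, update_required, cond_2.
Round 2 — rule 6, rule 8, derive log_uploaded, network_up.
Round 3 — rule 2, derive safe_mode.
Round 4 — rule 10, derive disk_detected.
Round 5 — rule 13, derive reseat_ram.
Round 6 — rule 12, derive overheat.
overheat first appears in round 6.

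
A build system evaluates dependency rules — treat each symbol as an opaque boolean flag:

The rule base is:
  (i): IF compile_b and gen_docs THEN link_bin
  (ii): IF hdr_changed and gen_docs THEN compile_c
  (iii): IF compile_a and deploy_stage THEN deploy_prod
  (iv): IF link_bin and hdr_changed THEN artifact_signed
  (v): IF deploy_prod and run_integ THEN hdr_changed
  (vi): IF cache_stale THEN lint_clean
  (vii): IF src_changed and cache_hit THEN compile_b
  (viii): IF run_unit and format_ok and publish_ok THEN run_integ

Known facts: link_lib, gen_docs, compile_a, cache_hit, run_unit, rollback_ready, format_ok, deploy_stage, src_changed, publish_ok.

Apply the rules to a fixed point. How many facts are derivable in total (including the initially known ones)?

Round 1: (iii) [IF compile_a and deploy_stage THEN deploy_prod]; (vii) [IF src_changed and cache_hit THEN compile_b]; (viii) [IF run_unit and format_ok and publish_ok THEN run_integ]. Adds deploy_prod, compile_b, run_integ.
Round 2: (i) [IF compile_b and gen_docs THEN link_bin]; (v) [IF deploy_prod and run_integ THEN hdr_changed]. Adds link_bin, hdr_changed.
Round 3: (ii) [IF hdr_changed and gen_docs THEN compile_c]; (iv) [IF link_bin and hdr_changed THEN artifact_signed]. Adds compile_c, artifact_signed.
Closure: {artifact_signed, cache_hit, compile_a, compile_b, compile_c, deploy_prod, deploy_stage, format_ok, gen_docs, hdr_changed, link_bin, link_lib, publish_ok, rollback_ready, run_integ, run_unit, src_changed} — 17 facts.

17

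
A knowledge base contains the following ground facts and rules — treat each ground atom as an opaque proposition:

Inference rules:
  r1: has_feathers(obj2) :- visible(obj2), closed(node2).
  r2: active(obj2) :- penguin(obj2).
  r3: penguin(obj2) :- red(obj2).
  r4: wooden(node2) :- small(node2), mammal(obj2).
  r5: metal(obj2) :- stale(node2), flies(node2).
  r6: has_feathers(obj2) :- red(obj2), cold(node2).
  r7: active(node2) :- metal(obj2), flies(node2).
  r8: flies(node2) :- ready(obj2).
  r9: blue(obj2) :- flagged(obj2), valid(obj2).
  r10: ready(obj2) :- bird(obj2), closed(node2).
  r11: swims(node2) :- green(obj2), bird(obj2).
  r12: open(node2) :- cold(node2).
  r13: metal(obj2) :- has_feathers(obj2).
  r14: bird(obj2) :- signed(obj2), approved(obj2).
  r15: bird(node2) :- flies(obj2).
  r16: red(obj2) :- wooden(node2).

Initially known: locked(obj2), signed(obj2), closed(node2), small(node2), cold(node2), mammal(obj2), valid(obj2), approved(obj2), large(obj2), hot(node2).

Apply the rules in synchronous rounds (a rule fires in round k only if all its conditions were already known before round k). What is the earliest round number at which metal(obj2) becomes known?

Round 1: r4 [wooden(node2) :- small(node2), mammal(obj2).]; r12 [open(node2) :- cold(node2).]; r14 [bird(obj2) :- signed(obj2), approved(obj2).]. New: wooden(node2), open(node2), bird(obj2).
Round 2: r10 [ready(obj2) :- bird(obj2), closed(node2).]; r16 [red(obj2) :- wooden(node2).]. New: ready(obj2), red(obj2).
Round 3: r3 [penguin(obj2) :- red(obj2).]; r6 [has_feathers(obj2) :- red(obj2), cold(node2).]; r8 [flies(node2) :- ready(obj2).]. New: penguin(obj2), has_feathers(obj2), flies(node2).
Round 4: r2 [active(obj2) :- penguin(obj2).]; r13 [metal(obj2) :- has_feathers(obj2).]. New: active(obj2), metal(obj2).
metal(obj2) first appears in round 4.

4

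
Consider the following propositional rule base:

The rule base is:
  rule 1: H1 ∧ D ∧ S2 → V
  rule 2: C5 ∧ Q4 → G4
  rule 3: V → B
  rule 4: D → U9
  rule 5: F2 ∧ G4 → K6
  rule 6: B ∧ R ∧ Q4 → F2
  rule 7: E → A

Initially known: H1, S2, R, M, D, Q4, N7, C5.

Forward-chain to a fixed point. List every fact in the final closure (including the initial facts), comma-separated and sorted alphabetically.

B, C5, D, F2, G4, H1, K6, M, N7, Q4, R, S2, U9, V

Round 1: rule 1 [H1 ∧ D ∧ S2 → V]; rule 2 [C5 ∧ Q4 → G4]; rule 4 [D → U9]. Adds V, G4, U9.
Round 2: rule 3 [V → B]. Adds B.
Round 3: rule 6 [B ∧ R ∧ Q4 → F2]. Adds F2.
Round 4: rule 5 [F2 ∧ G4 → K6]. Adds K6.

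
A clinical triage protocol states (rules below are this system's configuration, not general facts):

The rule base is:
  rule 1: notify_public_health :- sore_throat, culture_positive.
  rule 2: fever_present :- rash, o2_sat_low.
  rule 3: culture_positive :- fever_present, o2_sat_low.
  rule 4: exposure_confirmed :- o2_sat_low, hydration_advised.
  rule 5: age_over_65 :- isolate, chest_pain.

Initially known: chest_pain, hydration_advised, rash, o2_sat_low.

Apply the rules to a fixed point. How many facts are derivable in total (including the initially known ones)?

Round 1: rule 2 [fever_present :- rash, o2_sat_low.]; rule 4 [exposure_confirmed :- o2_sat_low, hydration_advised.]. Adds fever_present, exposure_confirmed.
Round 2: rule 3 [culture_positive :- fever_present, o2_sat_low.]. Adds culture_positive.
Closure: {chest_pain, culture_positive, exposure_confirmed, fever_present, hydration_advised, o2_sat_low, rash} — 7 facts.

7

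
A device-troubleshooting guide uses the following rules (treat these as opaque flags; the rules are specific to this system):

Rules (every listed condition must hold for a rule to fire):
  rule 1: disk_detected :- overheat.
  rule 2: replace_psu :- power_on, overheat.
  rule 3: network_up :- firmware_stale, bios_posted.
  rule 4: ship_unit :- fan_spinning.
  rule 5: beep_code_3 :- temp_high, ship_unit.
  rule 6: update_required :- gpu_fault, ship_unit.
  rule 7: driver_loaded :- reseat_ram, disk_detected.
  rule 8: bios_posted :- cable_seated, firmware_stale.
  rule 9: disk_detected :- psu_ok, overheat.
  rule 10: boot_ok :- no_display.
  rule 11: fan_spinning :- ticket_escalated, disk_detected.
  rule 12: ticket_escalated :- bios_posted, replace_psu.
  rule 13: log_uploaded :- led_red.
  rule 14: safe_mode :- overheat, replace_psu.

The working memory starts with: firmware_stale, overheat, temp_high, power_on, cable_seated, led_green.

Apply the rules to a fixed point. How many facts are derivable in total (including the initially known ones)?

[1] rule 1 [disk_detected :- overheat.]; rule 2 [replace_psu :- power_on, overheat.]; rule 8 [bios_posted :- cable_seated, firmware_stale.]. ⇒ new: disk_detected, replace_psu, bios_posted.
[2] rule 3 [network_up :- firmware_stale, bios_posted.]; rule 12 [ticket_escalated :- bios_posted, replace_psu.]; rule 14 [safe_mode :- overheat, replace_psu.]. ⇒ new: network_up, ticket_escalated, safe_mode.
[3] rule 11 [fan_spinning :- ticket_escalated, disk_detected.]. ⇒ new: fan_spinning.
[4] rule 4 [ship_unit :- fan_spinning.]. ⇒ new: ship_unit.
[5] rule 5 [beep_code_3 :- temp_high, ship_unit.]. ⇒ new: beep_code_3.
Closure: {beep_code_3, bios_posted, cable_seated, disk_detected, fan_spinning, firmware_stale, led_green, network_up, overheat, power_on, replace_psu, safe_mode, ship_unit, temp_high, ticket_escalated} — 15 facts.

15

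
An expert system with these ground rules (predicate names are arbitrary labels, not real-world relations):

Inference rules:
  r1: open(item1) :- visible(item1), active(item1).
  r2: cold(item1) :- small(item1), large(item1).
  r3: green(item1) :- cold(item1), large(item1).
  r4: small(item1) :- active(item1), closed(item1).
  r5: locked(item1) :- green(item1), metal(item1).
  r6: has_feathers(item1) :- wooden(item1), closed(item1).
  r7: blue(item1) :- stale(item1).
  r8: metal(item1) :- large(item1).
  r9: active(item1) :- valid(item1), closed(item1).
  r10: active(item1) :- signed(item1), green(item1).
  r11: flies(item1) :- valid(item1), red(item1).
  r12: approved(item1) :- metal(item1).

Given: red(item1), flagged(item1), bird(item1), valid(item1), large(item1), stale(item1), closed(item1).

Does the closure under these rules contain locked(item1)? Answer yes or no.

yes

Round 1 — r7, r8, r9, r11, derive blue(item1), metal(item1), active(item1), flies(item1).
Round 2 — r4, r12, derive small(item1), approved(item1).
Round 3 — r2, derive cold(item1).
Round 4 — r3, derive green(item1).
Round 5 — r5, derive locked(item1).
locked(item1) appears in round 5, so it is derivable.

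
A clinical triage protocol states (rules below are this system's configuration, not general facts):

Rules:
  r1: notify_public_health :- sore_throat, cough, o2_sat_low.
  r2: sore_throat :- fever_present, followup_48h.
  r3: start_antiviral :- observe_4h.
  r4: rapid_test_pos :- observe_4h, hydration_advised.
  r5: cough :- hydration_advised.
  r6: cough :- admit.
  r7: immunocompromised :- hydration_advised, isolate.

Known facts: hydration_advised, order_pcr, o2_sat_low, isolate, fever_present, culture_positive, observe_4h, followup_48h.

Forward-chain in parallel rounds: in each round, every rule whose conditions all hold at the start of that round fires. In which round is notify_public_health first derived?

[1] r2 [sore_throat :- fever_present, followup_48h.]; r3 [start_antiviral :- observe_4h.]; r4 [rapid_test_pos :- observe_4h, hydration_advised.]; r5 [cough :- hydration_advised.]; r7 [immunocompromised :- hydration_advised, isolate.]. ⇒ new: sore_throat, start_antiviral, rapid_test_pos, cough, immunocompromised.
[2] r1 [notify_public_health :- sore_throat, cough, o2_sat_low.]. ⇒ new: notify_public_health.
notify_public_health first appears in round 2.

2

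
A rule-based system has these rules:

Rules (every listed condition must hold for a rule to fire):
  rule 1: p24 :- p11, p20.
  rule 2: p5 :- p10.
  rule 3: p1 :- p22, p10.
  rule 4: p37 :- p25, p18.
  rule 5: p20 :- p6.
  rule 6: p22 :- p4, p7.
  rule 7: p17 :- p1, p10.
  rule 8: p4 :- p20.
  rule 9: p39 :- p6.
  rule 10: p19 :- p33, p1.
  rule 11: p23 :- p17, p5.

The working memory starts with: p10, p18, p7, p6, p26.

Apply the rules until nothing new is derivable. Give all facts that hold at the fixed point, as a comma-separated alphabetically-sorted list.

Round 1: rule 2 [p5 :- p10.]; rule 5 [p20 :- p6.]; rule 9 [p39 :- p6.]. New: p5, p20, p39.
Round 2: rule 8 [p4 :- p20.]. New: p4.
Round 3: rule 6 [p22 :- p4, p7.]. New: p22.
Round 4: rule 3 [p1 :- p22, p10.]. New: p1.
Round 5: rule 7 [p17 :- p1, p10.]. New: p17.
Round 6: rule 11 [p23 :- p17, p5.]. New: p23.

p1, p10, p17, p18, p20, p22, p23, p26, p39, p4, p5, p6, p7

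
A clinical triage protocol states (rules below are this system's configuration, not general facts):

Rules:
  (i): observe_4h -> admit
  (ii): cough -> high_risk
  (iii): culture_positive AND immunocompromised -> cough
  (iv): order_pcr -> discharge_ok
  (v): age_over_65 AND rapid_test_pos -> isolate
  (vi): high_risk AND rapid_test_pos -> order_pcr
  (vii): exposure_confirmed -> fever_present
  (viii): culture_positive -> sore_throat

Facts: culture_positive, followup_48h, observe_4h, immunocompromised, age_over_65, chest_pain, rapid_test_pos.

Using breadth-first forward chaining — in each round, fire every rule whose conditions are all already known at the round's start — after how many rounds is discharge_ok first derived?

4

Round 1 — (i), (iii), (v), (viii), derive admit, cough, isolate, sore_throat.
Round 2 — (ii), derive high_risk.
Round 3 — (vi), derive order_pcr.
Round 4 — (iv), derive discharge_ok.
discharge_ok first appears in round 4.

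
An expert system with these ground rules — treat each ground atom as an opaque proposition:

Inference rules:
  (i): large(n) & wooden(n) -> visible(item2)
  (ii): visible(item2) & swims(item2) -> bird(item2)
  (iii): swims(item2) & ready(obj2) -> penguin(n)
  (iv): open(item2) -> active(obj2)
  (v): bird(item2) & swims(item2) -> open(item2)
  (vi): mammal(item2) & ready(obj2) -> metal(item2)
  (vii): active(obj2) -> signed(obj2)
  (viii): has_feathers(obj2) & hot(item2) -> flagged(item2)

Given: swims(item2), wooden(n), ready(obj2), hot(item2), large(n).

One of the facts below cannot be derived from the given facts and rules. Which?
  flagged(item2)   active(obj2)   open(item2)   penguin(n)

[1] (i) [large(n) & wooden(n) -> visible(item2)]; (iii) [swims(item2) & ready(obj2) -> penguin(n)]. ⇒ new: visible(item2), penguin(n).
[2] (ii) [visible(item2) & swims(item2) -> bird(item2)]. ⇒ new: bird(item2).
[3] (v) [bird(item2) & swims(item2) -> open(item2)]. ⇒ new: open(item2).
[4] (iv) [open(item2) -> active(obj2)]. ⇒ new: active(obj2).
[5] (vii) [active(obj2) -> signed(obj2)]. ⇒ new: signed(obj2).
Derived: penguin(n) (round 1), active(obj2) (round 4), open(item2) (round 3). flagged(item2) never appears in any round.

flagged(item2)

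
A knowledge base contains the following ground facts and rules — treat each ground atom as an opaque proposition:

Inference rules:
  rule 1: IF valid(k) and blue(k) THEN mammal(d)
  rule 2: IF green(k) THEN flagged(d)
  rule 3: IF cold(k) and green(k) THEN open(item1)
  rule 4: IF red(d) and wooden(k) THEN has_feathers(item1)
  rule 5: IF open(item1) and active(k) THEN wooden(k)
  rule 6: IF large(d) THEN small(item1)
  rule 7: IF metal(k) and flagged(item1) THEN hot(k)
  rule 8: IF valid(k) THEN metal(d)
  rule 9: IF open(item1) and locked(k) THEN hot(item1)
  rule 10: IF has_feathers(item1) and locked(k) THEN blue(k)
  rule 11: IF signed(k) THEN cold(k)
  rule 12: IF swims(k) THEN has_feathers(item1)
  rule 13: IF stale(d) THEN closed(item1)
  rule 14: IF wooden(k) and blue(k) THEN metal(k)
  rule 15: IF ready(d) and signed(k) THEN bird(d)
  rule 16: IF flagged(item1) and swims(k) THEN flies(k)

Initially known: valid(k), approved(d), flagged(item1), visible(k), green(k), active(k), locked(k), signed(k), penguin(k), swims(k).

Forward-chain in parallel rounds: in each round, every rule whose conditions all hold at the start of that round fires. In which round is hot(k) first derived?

5

Round 1: rule 2 [IF green(k) THEN flagged(d)]; rule 8 [IF valid(k) THEN metal(d)]; rule 11 [IF signed(k) THEN cold(k)]; rule 12 [IF swims(k) THEN has_feathers(item1)]; rule 16 [IF flagged(item1) and swims(k) THEN flies(k)]. New: flagged(d), metal(d), cold(k), has_feathers(item1), flies(k).
Round 2: rule 3 [IF cold(k) and green(k) THEN open(item1)]; rule 10 [IF has_feathers(item1) and locked(k) THEN blue(k)]. New: open(item1), blue(k).
Round 3: rule 1 [IF valid(k) and blue(k) THEN mammal(d)]; rule 5 [IF open(item1) and active(k) THEN wooden(k)]; rule 9 [IF open(item1) and locked(k) THEN hot(item1)]. New: mammal(d), wooden(k), hot(item1).
Round 4: rule 14 [IF wooden(k) and blue(k) THEN metal(k)]. New: metal(k).
Round 5: rule 7 [IF metal(k) and flagged(item1) THEN hot(k)]. New: hot(k).
hot(k) first appears in round 5.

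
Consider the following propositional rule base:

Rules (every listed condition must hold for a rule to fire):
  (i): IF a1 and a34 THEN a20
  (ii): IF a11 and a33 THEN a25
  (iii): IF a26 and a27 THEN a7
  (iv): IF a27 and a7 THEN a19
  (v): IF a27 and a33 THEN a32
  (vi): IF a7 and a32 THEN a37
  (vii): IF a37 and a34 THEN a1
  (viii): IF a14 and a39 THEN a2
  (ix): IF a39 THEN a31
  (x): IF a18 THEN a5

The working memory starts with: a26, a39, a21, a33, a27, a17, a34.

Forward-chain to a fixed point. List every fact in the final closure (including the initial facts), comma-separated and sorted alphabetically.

Round 1: (iii) [IF a26 and a27 THEN a7]; (v) [IF a27 and a33 THEN a32]; (ix) [IF a39 THEN a31]. New: a7, a32, a31.
Round 2: (iv) [IF a27 and a7 THEN a19]; (vi) [IF a7 and a32 THEN a37]. New: a19, a37.
Round 3: (vii) [IF a37 and a34 THEN a1]. New: a1.
Round 4: (i) [IF a1 and a34 THEN a20]. New: a20.

a1, a17, a19, a20, a21, a26, a27, a31, a32, a33, a34, a37, a39, a7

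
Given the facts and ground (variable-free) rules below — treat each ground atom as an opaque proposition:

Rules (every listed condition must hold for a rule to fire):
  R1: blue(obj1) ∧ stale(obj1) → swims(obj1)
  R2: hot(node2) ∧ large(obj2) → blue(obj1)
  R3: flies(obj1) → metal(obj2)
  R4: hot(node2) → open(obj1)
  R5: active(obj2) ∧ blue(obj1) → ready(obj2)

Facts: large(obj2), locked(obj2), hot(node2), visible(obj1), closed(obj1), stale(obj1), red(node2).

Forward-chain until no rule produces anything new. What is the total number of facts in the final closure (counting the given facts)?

[1] R2 [hot(node2) ∧ large(obj2) → blue(obj1)]; R4 [hot(node2) → open(obj1)]. ⇒ new: blue(obj1), open(obj1).
[2] R1 [blue(obj1) ∧ stale(obj1) → swims(obj1)]. ⇒ new: swims(obj1).
Closure: {blue(obj1), closed(obj1), hot(node2), large(obj2), locked(obj2), open(obj1), red(node2), stale(obj1), swims(obj1), visible(obj1)} — 10 facts.

10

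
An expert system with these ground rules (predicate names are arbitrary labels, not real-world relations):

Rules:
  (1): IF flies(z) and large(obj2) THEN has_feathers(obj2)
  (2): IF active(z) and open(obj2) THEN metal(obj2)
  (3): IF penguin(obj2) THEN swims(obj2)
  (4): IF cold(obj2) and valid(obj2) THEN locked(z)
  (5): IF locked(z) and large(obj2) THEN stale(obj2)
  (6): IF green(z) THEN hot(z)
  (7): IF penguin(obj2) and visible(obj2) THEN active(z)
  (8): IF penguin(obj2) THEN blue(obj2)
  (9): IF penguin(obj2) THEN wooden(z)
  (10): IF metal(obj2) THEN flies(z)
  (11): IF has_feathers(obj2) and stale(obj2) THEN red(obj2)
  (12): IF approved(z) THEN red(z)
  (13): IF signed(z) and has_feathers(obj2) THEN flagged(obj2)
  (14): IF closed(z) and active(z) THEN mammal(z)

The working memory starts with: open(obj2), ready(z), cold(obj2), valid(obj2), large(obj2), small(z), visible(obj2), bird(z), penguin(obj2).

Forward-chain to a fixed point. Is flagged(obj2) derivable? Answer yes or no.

Round 1: (3) [IF penguin(obj2) THEN swims(obj2)]; (4) [IF cold(obj2) and valid(obj2) THEN locked(z)]; (7) [IF penguin(obj2) and visible(obj2) THEN active(z)]; (8) [IF penguin(obj2) THEN blue(obj2)]; (9) [IF penguin(obj2) THEN wooden(z)]. New: swims(obj2), locked(z), active(z), blue(obj2), wooden(z).
Round 2: (2) [IF active(z) and open(obj2) THEN metal(obj2)]; (5) [IF locked(z) and large(obj2) THEN stale(obj2)]. New: metal(obj2), stale(obj2).
Round 3: (10) [IF metal(obj2) THEN flies(z)]. New: flies(z).
Round 4: (1) [IF flies(z) and large(obj2) THEN has_feathers(obj2)]. New: has_feathers(obj2).
Round 5: (11) [IF has_feathers(obj2) and stale(obj2) THEN red(obj2)]. New: red(obj2).
Fixed point reached. flagged(obj2) is concluded only by (13); (13) needs signed(z) (never derived).

no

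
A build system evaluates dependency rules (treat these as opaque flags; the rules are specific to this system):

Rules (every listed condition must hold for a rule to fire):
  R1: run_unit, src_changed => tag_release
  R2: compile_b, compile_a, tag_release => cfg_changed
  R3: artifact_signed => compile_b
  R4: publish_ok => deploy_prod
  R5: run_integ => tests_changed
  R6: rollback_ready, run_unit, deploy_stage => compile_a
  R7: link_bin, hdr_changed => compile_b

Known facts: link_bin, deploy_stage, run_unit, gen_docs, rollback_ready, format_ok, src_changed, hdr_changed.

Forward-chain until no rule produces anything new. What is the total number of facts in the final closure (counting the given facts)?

12

Round 1: R1 [run_unit, src_changed => tag_release]; R6 [rollback_ready, run_unit, deploy_stage => compile_a]; R7 [link_bin, hdr_changed => compile_b]. Adds tag_release, compile_a, compile_b.
Round 2: R2 [compile_b, compile_a, tag_release => cfg_changed]. Adds cfg_changed.
Closure: {cfg_changed, compile_a, compile_b, deploy_stage, format_ok, gen_docs, hdr_changed, link_bin, rollback_ready, run_unit, src_changed, tag_release} — 12 facts.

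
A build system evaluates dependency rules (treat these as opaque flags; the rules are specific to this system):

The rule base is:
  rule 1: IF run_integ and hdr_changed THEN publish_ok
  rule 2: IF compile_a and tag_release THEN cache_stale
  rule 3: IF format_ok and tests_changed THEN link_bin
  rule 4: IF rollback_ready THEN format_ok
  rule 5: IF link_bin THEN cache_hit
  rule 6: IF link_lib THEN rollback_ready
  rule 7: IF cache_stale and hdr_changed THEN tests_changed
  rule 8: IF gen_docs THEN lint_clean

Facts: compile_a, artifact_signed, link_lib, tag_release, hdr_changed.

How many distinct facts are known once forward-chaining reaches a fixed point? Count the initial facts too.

Round 1: rule 2 [IF compile_a and tag_release THEN cache_stale]; rule 6 [IF link_lib THEN rollback_ready]. New: cache_stale, rollback_ready.
Round 2: rule 4 [IF rollback_ready THEN format_ok]; rule 7 [IF cache_stale and hdr_changed THEN tests_changed]. New: format_ok, tests_changed.
Round 3: rule 3 [IF format_ok and tests_changed THEN link_bin]. New: link_bin.
Round 4: rule 5 [IF link_bin THEN cache_hit]. New: cache_hit.
Closure: {artifact_signed, cache_hit, cache_stale, compile_a, format_ok, hdr_changed, link_bin, link_lib, rollback_ready, tag_release, tests_changed} — 11 facts.

11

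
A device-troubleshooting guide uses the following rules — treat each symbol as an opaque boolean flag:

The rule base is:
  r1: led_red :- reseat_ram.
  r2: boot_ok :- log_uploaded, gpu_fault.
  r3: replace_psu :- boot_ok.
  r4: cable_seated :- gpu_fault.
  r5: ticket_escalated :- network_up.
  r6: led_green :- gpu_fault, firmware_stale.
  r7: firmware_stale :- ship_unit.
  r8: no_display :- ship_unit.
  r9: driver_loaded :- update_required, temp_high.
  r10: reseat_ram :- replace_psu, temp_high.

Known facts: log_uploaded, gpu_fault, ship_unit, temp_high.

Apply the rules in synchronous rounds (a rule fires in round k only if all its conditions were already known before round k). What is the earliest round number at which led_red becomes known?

Round 1 fires r2, r4, r7, r8, giving boot_ok, cable_seated, firmware_stale, no_display.
Round 2 fires r3, r6, giving replace_psu, led_green.
Round 3 fires r10, giving reseat_ram.
Round 4 fires r1, giving led_red.
led_red first appears in round 4.

4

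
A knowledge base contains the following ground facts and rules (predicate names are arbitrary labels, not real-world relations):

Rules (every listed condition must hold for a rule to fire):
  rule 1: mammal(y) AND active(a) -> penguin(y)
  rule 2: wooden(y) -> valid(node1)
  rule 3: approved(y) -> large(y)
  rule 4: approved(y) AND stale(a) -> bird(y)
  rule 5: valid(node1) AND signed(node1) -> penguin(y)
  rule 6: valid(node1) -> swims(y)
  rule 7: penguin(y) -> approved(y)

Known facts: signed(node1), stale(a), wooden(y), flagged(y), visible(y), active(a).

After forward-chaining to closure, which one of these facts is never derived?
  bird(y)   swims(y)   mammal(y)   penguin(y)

mammal(y)

Round 1: rule 2 [wooden(y) -> valid(node1)]. Adds valid(node1).
Round 2: rule 5 [valid(node1) AND signed(node1) -> penguin(y)]; rule 6 [valid(node1) -> swims(y)]. Adds penguin(y), swims(y).
Round 3: rule 7 [penguin(y) -> approved(y)]. Adds approved(y).
Round 4: rule 3 [approved(y) -> large(y)]; rule 4 [approved(y) AND stale(a) -> bird(y)]. Adds large(y), bird(y).
Derived: penguin(y) (round 2), swims(y) (round 2), bird(y) (round 4). mammal(y) never appears in any round.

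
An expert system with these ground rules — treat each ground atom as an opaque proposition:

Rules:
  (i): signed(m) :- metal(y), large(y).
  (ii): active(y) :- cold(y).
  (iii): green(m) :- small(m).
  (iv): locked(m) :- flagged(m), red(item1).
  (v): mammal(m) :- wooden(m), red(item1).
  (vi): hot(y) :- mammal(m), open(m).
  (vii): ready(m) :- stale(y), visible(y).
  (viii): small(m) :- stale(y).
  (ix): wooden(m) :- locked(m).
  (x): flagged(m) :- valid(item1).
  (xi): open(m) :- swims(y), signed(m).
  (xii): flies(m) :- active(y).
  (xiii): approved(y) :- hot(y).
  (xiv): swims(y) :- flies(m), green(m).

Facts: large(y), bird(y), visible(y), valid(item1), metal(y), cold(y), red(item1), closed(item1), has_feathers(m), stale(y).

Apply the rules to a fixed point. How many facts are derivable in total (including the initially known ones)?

[1] (i) [signed(m) :- metal(y), large(y).]; (ii) [active(y) :- cold(y).]; (vii) [ready(m) :- stale(y), visible(y).]; (viii) [small(m) :- stale(y).]; (x) [flagged(m) :- valid(item1).]. ⇒ new: signed(m), active(y), ready(m), small(m), flagged(m).
[2] (iii) [green(m) :- small(m).]; (iv) [locked(m) :- flagged(m), red(item1).]; (xii) [flies(m) :- active(y).]. ⇒ new: green(m), locked(m), flies(m).
[3] (ix) [wooden(m) :- locked(m).]; (xiv) [swims(y) :- flies(m), green(m).]. ⇒ new: wooden(m), swims(y).
[4] (v) [mammal(m) :- wooden(m), red(item1).]; (xi) [open(m) :- swims(y), signed(m).]. ⇒ new: mammal(m), open(m).
[5] (vi) [hot(y) :- mammal(m), open(m).]. ⇒ new: hot(y).
[6] (xiii) [approved(y) :- hot(y).]. ⇒ new: approved(y).
Closure: {active(y), approved(y), bird(y), closed(item1), cold(y), flagged(m), flies(m), green(m), has_feathers(m), hot(y), large(y), locked(m), mammal(m), metal(y), open(m), ready(m), red(item1), signed(m), small(m), stale(y), swims(y), valid(item1), visible(y), wooden(m)} — 24 facts.

24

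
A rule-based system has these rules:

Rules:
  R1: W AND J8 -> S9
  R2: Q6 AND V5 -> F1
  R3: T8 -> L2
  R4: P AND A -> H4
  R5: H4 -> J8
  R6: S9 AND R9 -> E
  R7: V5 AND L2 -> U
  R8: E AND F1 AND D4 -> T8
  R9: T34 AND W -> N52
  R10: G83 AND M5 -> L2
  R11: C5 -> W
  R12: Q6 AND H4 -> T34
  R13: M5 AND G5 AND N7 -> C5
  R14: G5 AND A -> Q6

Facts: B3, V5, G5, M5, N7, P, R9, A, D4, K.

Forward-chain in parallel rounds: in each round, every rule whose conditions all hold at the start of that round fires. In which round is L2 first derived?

6

[1] R4 [P AND A -> H4]; R13 [M5 AND G5 AND N7 -> C5]; R14 [G5 AND A -> Q6]. ⇒ new: H4, C5, Q6.
[2] R2 [Q6 AND V5 -> F1]; R5 [H4 -> J8]; R11 [C5 -> W]; R12 [Q6 AND H4 -> T34]. ⇒ new: F1, J8, W, T34.
[3] R1 [W AND J8 -> S9]; R9 [T34 AND W -> N52]. ⇒ new: S9, N52.
[4] R6 [S9 AND R9 -> E]. ⇒ new: E.
[5] R8 [E AND F1 AND D4 -> T8]. ⇒ new: T8.
[6] R3 [T8 -> L2]. ⇒ new: L2.
L2 first appears in round 6.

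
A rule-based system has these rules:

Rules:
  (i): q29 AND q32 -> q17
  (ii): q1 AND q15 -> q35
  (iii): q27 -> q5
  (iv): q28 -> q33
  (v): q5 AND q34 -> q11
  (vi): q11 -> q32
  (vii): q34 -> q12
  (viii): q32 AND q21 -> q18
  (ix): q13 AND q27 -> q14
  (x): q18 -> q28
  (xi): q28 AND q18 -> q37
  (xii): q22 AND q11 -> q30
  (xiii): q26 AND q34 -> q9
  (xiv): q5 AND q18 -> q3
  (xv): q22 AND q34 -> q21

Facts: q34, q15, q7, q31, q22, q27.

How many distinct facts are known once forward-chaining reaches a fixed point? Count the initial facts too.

[1] (iii) [q27 -> q5]; (vii) [q34 -> q12]; (xv) [q22 AND q34 -> q21]. ⇒ new: q5, q12, q21.
[2] (v) [q5 AND q34 -> q11]. ⇒ new: q11.
[3] (vi) [q11 -> q32]; (xii) [q22 AND q11 -> q30]. ⇒ new: q32, q30.
[4] (viii) [q32 AND q21 -> q18]. ⇒ new: q18.
[5] (x) [q18 -> q28]; (xiv) [q5 AND q18 -> q3]. ⇒ new: q28, q3.
[6] (iv) [q28 -> q33]; (xi) [q28 AND q18 -> q37]. ⇒ new: q33, q37.
Closure: {q11, q12, q15, q18, q21, q22, q27, q28, q3, q30, q31, q32, q33, q34, q37, q5, q7} — 17 facts.

17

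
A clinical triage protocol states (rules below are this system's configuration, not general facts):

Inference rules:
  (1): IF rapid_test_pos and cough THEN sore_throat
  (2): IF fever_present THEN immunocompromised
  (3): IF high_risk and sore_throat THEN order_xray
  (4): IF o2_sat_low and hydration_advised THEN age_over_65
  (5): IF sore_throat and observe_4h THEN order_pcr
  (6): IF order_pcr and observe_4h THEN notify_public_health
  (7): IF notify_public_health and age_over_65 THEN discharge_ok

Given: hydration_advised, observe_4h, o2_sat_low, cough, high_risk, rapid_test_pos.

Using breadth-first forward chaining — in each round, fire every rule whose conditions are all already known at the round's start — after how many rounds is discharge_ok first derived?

Round 1 fires (1), (4), giving sore_throat, age_over_65.
Round 2 fires (3), (5), giving order_xray, order_pcr.
Round 3 fires (6), giving notify_public_health.
Round 4 fires (7), giving discharge_ok.
discharge_ok first appears in round 4.

4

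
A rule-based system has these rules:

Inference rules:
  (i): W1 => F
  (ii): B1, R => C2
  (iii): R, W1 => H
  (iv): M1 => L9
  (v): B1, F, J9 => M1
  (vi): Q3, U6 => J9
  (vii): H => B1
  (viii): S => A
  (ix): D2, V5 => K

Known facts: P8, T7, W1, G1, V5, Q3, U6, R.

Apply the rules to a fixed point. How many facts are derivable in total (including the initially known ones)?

Round 1: (i) [W1 => F]; (iii) [R, W1 => H]; (vi) [Q3, U6 => J9]. Adds F, H, J9.
Round 2: (vii) [H => B1]. Adds B1.
Round 3: (ii) [B1, R => C2]; (v) [B1, F, J9 => M1]. Adds C2, M1.
Round 4: (iv) [M1 => L9]. Adds L9.
Closure: {B1, C2, F, G1, H, J9, L9, M1, P8, Q3, R, T7, U6, V5, W1} — 15 facts.

15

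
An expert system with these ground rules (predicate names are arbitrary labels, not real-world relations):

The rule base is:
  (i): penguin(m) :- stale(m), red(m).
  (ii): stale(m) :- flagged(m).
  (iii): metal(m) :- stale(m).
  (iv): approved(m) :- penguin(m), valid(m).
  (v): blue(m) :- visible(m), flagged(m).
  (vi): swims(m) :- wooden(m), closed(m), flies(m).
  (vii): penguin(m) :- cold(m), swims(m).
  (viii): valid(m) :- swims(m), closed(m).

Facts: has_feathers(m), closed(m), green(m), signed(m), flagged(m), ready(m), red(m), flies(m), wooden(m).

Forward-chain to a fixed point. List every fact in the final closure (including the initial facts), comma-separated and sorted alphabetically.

approved(m), closed(m), flagged(m), flies(m), green(m), has_feathers(m), metal(m), penguin(m), ready(m), red(m), signed(m), stale(m), swims(m), valid(m), wooden(m)

Round 1: (ii) [stale(m) :- flagged(m).]; (vi) [swims(m) :- wooden(m), closed(m), flies(m).]. Adds stale(m), swims(m).
Round 2: (i) [penguin(m) :- stale(m), red(m).]; (iii) [metal(m) :- stale(m).]; (viii) [valid(m) :- swims(m), closed(m).]. Adds penguin(m), metal(m), valid(m).
Round 3: (iv) [approved(m) :- penguin(m), valid(m).]. Adds approved(m).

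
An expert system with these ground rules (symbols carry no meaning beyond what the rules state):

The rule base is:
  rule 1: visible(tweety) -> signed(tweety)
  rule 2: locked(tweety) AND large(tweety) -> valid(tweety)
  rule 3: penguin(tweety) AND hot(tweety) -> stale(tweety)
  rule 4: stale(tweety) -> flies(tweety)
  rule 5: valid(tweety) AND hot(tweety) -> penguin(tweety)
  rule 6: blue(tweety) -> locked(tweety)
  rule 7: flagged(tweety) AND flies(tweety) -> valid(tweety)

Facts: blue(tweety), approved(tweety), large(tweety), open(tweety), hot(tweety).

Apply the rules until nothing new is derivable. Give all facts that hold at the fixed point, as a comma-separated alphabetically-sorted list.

approved(tweety), blue(tweety), flies(tweety), hot(tweety), large(tweety), locked(tweety), open(tweety), penguin(tweety), stale(tweety), valid(tweety)

Round 1 — rule 6, derive locked(tweety).
Round 2 — rule 2, derive valid(tweety).
Round 3 — rule 5, derive penguin(tweety).
Round 4 — rule 3, derive stale(tweety).
Round 5 — rule 4, derive flies(tweety).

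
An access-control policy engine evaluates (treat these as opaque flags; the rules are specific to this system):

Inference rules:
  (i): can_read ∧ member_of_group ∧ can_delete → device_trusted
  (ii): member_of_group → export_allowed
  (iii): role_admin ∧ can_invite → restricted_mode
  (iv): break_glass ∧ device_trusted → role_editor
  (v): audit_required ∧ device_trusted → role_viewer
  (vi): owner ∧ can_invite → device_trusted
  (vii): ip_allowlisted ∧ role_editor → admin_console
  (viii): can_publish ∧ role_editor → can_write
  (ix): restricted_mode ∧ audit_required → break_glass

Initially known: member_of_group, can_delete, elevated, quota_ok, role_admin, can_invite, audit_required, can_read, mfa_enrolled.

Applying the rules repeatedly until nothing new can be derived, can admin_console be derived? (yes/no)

Round 1 — (i), (ii), (iii), derive device_trusted, export_allowed, restricted_mode.
Round 2 — (v), (ix), derive role_viewer, break_glass.
Round 3 — (iv), derive role_editor.
Fixed point reached. admin_console is concluded only by (vii); (vii) needs ip_allowlisted (never derived).

no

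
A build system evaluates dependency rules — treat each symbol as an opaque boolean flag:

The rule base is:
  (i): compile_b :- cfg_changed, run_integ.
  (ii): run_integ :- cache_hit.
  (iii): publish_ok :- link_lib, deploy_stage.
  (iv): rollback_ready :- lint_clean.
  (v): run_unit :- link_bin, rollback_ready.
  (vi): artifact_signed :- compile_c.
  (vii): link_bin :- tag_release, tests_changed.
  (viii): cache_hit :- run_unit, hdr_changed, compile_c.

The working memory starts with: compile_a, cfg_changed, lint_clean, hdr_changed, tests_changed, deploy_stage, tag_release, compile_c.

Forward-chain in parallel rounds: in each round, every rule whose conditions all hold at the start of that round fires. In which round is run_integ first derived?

Round 1 fires (iv), (vi), (vii), giving rollback_ready, artifact_signed, link_bin.
Round 2 fires (v), giving run_unit.
Round 3 fires (viii), giving cache_hit.
Round 4 fires (ii), giving run_integ.
run_integ first appears in round 4.

4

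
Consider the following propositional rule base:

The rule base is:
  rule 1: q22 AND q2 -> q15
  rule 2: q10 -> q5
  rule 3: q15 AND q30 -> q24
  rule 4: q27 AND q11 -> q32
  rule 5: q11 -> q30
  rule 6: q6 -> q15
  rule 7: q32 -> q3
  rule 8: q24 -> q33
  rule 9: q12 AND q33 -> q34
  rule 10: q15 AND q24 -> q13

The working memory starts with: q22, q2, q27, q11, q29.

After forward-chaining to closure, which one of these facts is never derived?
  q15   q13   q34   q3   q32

Round 1: rule 1 [q22 AND q2 -> q15]; rule 4 [q27 AND q11 -> q32]; rule 5 [q11 -> q30]. New: q15, q32, q30.
Round 2: rule 3 [q15 AND q30 -> q24]; rule 7 [q32 -> q3]. New: q24, q3.
Round 3: rule 8 [q24 -> q33]; rule 10 [q15 AND q24 -> q13]. New: q33, q13.
Derived: q3 (round 2), q32 (round 1), q15 (round 1), q13 (round 3). q34 never appears in any round.

q34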